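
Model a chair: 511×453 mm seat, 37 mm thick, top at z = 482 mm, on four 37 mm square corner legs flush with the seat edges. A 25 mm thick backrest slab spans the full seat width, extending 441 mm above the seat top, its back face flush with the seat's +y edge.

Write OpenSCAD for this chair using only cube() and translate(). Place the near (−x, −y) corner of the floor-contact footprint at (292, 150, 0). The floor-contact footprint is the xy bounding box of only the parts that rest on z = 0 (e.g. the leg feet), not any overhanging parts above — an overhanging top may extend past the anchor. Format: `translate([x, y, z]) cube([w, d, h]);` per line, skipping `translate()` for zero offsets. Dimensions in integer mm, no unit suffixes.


translate([292, 150, 445]) cube([511, 453, 37]);
translate([292, 150, 0]) cube([37, 37, 445]);
translate([766, 150, 0]) cube([37, 37, 445]);
translate([292, 566, 0]) cube([37, 37, 445]);
translate([766, 566, 0]) cube([37, 37, 445]);
translate([292, 578, 482]) cube([511, 25, 441]);


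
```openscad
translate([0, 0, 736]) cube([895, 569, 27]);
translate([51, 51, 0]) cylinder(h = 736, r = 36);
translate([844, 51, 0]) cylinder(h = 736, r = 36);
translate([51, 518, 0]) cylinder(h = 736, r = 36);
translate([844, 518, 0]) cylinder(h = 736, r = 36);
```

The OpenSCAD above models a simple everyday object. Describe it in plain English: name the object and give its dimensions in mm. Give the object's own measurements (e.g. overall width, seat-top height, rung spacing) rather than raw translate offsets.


A rectangular dining table. The top is 895×569×27 mm with its upper surface at z = 763 mm. It stands on four round legs of 72 mm diameter, each leg's bounding box inset 15 mm from the nearest pair of top edges, running from the floor to the underside of the top.


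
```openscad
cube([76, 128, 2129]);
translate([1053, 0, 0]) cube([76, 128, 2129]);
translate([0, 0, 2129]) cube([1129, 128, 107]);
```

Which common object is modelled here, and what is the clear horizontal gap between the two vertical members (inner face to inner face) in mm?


A door frame. The clear opening width is 977 mm.

Two 2129 mm tall posts with a header on top — a door frame. The left jamb is 76 mm wide at x = 0; the right jamb starts at x = 1053. The clear opening is 1053 − 76 = 977 mm.


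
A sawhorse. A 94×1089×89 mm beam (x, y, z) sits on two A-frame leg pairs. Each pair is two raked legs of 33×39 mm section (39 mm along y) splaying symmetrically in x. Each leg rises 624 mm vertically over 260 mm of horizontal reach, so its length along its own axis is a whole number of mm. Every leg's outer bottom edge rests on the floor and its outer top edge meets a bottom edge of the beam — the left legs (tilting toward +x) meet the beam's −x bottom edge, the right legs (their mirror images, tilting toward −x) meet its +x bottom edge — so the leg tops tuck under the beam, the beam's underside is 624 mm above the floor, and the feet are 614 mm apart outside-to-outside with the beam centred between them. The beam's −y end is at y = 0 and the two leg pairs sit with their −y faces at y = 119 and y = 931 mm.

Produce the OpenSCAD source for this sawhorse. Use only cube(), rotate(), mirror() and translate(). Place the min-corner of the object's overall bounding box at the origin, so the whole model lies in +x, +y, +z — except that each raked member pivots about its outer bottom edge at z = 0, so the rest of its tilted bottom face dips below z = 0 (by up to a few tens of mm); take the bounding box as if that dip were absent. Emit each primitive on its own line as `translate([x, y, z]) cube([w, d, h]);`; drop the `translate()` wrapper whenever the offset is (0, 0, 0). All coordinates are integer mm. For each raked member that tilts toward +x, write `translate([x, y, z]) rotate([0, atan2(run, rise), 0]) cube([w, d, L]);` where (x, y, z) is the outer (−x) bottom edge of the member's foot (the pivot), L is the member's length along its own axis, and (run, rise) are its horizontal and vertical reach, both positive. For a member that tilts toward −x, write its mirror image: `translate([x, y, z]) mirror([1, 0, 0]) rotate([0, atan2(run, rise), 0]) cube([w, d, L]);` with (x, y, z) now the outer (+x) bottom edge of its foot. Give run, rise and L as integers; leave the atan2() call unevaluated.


translate([260, 0, 624]) cube([94, 1089, 89]);
translate([0, 119, 0]) rotate([0, atan2(260, 624), 0]) cube([33, 39, 676]);
translate([614, 119, 0]) mirror([1, 0, 0]) rotate([0, atan2(260, 624), 0]) cube([33, 39, 676]);
translate([0, 931, 0]) rotate([0, atan2(260, 624), 0]) cube([33, 39, 676]);
translate([614, 931, 0]) mirror([1, 0, 0]) rotate([0, atan2(260, 624), 0]) cube([33, 39, 676]);


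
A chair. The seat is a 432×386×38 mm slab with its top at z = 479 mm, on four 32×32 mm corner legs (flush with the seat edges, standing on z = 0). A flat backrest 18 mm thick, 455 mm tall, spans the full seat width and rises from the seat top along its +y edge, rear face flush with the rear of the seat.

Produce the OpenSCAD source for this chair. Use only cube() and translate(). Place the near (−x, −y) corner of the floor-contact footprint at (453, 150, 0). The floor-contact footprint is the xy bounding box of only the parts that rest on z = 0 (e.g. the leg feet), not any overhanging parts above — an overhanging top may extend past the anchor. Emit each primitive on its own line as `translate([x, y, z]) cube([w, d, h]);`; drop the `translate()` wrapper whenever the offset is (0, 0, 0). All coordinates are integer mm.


translate([453, 150, 441]) cube([432, 386, 38]);
translate([453, 150, 0]) cube([32, 32, 441]);
translate([853, 150, 0]) cube([32, 32, 441]);
translate([453, 504, 0]) cube([32, 32, 441]);
translate([853, 504, 0]) cube([32, 32, 441]);
translate([453, 518, 479]) cube([432, 18, 455]);


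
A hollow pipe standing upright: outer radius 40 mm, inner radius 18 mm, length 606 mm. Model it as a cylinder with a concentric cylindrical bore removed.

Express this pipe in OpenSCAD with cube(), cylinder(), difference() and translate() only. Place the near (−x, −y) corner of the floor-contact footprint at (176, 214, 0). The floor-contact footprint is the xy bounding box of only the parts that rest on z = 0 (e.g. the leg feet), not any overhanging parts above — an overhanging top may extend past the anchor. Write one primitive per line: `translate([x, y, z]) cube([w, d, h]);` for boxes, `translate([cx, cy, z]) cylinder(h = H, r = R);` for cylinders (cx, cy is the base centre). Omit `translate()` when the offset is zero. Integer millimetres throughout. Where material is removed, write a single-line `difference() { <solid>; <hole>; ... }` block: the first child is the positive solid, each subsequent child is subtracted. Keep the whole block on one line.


difference() { translate([216, 254, 0]) cylinder(h = 606, r = 40); translate([216, 254, 0]) cylinder(h = 606, r = 18); }


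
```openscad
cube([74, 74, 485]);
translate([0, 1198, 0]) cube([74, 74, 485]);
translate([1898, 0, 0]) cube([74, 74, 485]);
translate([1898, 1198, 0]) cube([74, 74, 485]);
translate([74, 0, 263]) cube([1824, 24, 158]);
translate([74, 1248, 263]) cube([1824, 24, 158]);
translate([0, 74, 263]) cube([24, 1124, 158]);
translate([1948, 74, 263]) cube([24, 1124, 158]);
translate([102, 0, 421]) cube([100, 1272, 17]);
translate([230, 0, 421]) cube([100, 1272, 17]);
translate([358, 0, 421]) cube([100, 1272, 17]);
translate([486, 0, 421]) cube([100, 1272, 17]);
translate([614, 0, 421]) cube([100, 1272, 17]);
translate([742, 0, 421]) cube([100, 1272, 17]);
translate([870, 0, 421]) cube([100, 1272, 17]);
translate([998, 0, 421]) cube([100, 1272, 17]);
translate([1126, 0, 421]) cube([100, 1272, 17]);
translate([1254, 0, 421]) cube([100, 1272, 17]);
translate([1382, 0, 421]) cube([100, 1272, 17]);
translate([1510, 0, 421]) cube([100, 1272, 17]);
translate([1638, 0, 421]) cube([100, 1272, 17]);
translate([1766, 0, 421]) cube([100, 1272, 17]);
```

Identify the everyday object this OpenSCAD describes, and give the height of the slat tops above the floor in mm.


A bed frame. The slat-top height is 438 mm.

Four posts, four rails, and a row of slats — a bed frame. Slats sit on the rails at z = 263 + 158 = 421; with slat thickness 17, the top is 438 mm.


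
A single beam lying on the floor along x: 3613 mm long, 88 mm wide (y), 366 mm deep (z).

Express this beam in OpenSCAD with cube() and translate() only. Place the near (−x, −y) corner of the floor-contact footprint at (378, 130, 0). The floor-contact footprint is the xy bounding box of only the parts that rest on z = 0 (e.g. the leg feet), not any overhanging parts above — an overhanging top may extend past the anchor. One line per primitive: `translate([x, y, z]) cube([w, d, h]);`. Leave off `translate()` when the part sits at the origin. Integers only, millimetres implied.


translate([378, 130, 0]) cube([3613, 88, 366]);


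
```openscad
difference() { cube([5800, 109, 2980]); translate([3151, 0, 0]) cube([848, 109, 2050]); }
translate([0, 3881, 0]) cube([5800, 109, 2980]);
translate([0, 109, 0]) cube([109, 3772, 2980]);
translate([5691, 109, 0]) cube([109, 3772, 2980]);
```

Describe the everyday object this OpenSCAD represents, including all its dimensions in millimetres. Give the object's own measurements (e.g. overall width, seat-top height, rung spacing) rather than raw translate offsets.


A single room: four walls, each 2980 mm tall and 109 mm thick, enclosing an outside footprint 5800×3990 mm (x × y), no floor or roof. The front and back walls (−y and +y sides) run the full x-width; the side walls fit between their inner faces. A door opening 848 mm wide and 2050 mm tall is cut through the front wall from the floor up, its −x edge 3151 mm from the wall's −x end.


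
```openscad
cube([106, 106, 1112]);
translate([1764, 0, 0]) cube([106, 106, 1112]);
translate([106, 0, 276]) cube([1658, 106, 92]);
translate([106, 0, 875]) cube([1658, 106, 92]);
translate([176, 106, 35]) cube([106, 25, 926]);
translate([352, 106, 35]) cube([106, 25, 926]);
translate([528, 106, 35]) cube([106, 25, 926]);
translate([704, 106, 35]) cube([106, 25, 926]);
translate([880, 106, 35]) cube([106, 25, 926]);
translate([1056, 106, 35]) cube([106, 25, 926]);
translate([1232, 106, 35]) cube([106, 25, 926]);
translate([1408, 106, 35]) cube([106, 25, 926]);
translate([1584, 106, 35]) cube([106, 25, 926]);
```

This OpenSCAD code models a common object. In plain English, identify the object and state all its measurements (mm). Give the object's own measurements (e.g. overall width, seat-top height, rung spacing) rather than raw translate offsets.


A fence section. Two 106×106 mm posts, 1112 mm tall, stand on the floor with a clear span of 1658 mm between their inner faces. Two horizontal rails of 106×92 mm section span the gap between the posts with their undersides at z = 276 mm and z = 875 mm, flush with the posts' −y face. 9 pickets, each 106 mm wide, 25 mm thick and 926 mm tall, are fixed to the +y face of the rails with their bottoms at z = 35 mm, spaced across the span with a 70 mm gap after the −x post and between neighbouring pickets, with 74 mm left before the +x post.


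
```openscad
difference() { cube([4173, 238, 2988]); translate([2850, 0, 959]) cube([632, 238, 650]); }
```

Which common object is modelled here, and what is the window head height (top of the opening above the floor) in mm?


A wall with a window opening. The window head height is 1609 mm.

A wall with a rectangular opening subtracted — a window. Sill at z = 959, opening 650 mm tall, so the head is at 959 + 650 = 1609 mm.


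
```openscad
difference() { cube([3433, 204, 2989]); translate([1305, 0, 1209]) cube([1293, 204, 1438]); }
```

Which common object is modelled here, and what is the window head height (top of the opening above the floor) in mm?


A wall with a window opening. The window head height is 2647 mm.

A wall with a rectangular opening subtracted — a window. Sill at z = 1209, opening 1438 mm tall, so the head is at 1209 + 1438 = 2647 mm.


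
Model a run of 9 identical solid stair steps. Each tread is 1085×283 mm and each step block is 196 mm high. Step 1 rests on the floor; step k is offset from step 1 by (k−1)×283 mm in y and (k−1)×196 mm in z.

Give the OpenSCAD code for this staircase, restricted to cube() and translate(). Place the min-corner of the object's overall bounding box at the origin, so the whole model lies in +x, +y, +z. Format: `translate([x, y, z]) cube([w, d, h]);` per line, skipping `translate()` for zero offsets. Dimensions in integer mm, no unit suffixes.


cube([1085, 283, 196]);
translate([0, 283, 196]) cube([1085, 283, 196]);
translate([0, 566, 392]) cube([1085, 283, 196]);
translate([0, 849, 588]) cube([1085, 283, 196]);
translate([0, 1132, 784]) cube([1085, 283, 196]);
translate([0, 1415, 980]) cube([1085, 283, 196]);
translate([0, 1698, 1176]) cube([1085, 283, 196]);
translate([0, 1981, 1372]) cube([1085, 283, 196]);
translate([0, 2264, 1568]) cube([1085, 283, 196]);


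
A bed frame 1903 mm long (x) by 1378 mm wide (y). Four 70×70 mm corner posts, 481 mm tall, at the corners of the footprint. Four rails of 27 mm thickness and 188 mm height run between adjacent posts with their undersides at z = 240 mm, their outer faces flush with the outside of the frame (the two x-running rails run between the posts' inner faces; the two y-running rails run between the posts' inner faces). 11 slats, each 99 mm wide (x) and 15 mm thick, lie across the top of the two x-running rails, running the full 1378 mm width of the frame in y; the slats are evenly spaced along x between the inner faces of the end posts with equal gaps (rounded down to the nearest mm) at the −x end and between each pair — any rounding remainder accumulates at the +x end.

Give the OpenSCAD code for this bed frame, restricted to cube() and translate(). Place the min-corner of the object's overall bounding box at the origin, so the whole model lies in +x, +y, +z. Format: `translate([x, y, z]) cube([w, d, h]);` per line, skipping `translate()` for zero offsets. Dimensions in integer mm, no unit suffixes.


// slat z = rail_z + rail_h = 240 + 188 = 428
// slat gap = ⌊(1763 − 11·99) / 12⌋ = 56
cube([70, 70, 481]);
translate([0, 1308, 0]) cube([70, 70, 481]);
translate([1833, 0, 0]) cube([70, 70, 481]);
translate([1833, 1308, 0]) cube([70, 70, 481]);
translate([70, 0, 240]) cube([1763, 27, 188]);
translate([70, 1351, 240]) cube([1763, 27, 188]);
translate([0, 70, 240]) cube([27, 1238, 188]);
translate([1876, 70, 240]) cube([27, 1238, 188]);
translate([126, 0, 428]) cube([99, 1378, 15]);
translate([281, 0, 428]) cube([99, 1378, 15]);
translate([436, 0, 428]) cube([99, 1378, 15]);
translate([591, 0, 428]) cube([99, 1378, 15]);
translate([746, 0, 428]) cube([99, 1378, 15]);
translate([901, 0, 428]) cube([99, 1378, 15]);
translate([1056, 0, 428]) cube([99, 1378, 15]);
translate([1211, 0, 428]) cube([99, 1378, 15]);
translate([1366, 0, 428]) cube([99, 1378, 15]);
translate([1521, 0, 428]) cube([99, 1378, 15]);
translate([1676, 0, 428]) cube([99, 1378, 15]);


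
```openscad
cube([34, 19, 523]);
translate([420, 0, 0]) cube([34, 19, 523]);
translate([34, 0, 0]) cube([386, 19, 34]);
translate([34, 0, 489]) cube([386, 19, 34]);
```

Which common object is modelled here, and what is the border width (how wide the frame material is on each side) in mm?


A picture frame. The border width is 34 mm.

Four thin pieces enclosing a rectangular opening — a picture frame. The two full-height stiles are 523 mm tall; the top rail sits at z = 489 and is 34 mm tall, so the border above the opening is 523 − 489 = 34 mm, matching the stile x-width.


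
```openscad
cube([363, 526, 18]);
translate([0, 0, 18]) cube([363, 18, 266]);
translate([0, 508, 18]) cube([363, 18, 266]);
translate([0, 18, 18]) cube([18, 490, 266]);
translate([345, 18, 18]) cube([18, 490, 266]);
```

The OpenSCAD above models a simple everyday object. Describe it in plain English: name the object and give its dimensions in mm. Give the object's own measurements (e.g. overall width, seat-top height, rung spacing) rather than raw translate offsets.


An open-topped rectangular box: outside dimensions 363×526×284 mm, with a uniform wall and base thickness of 18 mm. The base is a full 363×526 slab on the floor; four walls sit on top of the base. The front and back walls (the −y and +y sides) span the full width; the two side walls fit between them.


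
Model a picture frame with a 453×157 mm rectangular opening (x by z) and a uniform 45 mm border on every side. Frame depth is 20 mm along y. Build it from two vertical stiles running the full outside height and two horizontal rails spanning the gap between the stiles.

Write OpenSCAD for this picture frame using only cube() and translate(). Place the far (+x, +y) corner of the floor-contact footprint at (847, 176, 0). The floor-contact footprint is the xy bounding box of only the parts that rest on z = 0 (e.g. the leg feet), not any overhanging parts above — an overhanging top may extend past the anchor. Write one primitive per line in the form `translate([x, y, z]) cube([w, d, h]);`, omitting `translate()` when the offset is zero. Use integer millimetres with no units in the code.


translate([304, 156, 0]) cube([45, 20, 247]);
translate([802, 156, 0]) cube([45, 20, 247]);
translate([349, 156, 0]) cube([453, 20, 45]);
translate([349, 156, 202]) cube([453, 20, 45]);


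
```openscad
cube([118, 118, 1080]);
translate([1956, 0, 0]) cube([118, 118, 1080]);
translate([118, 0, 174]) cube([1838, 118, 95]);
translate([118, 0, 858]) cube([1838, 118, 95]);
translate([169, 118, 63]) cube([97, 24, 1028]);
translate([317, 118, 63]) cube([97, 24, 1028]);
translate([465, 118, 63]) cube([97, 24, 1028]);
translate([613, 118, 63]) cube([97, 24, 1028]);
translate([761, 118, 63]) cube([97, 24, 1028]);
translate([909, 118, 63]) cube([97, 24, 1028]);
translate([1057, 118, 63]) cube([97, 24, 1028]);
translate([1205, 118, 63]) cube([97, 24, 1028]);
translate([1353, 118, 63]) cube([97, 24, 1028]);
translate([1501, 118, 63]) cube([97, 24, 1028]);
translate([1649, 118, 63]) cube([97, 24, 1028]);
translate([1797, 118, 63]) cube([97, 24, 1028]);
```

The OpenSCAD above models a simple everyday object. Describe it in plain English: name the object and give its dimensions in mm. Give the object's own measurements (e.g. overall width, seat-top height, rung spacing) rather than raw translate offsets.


A fence section. Two 118×118 mm posts, 1080 mm tall, stand on the floor with a clear span of 1838 mm between their inner faces. Two horizontal rails of 118×95 mm section span the gap between the posts with their undersides at z = 174 mm and z = 858 mm, flush with the posts' −y face. 12 pickets, each 97 mm wide, 24 mm thick and 1028 mm tall, are fixed to the +y face of the rails with their bottoms at z = 63 mm, spaced across the span with a 51 mm gap after the −x post and between neighbouring pickets, with 62 mm left before the +x post.


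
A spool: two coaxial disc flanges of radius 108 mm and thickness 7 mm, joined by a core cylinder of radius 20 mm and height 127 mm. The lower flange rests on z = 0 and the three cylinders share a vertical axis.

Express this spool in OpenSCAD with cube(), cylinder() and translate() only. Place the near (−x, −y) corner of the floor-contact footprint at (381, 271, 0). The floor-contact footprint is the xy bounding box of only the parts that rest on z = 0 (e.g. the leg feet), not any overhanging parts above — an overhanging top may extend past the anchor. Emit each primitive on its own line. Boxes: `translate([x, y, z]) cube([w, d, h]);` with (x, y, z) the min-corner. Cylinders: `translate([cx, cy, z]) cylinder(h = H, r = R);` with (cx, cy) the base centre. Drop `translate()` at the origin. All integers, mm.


translate([489, 379, 0]) cylinder(h = 7, r = 108);
translate([489, 379, 7]) cylinder(h = 127, r = 20);
translate([489, 379, 134]) cylinder(h = 7, r = 108);


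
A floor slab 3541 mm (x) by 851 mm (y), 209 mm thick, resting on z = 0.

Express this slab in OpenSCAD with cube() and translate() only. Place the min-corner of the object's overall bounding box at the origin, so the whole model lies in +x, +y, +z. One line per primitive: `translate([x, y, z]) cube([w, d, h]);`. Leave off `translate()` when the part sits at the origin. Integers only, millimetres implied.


cube([3541, 851, 209]);


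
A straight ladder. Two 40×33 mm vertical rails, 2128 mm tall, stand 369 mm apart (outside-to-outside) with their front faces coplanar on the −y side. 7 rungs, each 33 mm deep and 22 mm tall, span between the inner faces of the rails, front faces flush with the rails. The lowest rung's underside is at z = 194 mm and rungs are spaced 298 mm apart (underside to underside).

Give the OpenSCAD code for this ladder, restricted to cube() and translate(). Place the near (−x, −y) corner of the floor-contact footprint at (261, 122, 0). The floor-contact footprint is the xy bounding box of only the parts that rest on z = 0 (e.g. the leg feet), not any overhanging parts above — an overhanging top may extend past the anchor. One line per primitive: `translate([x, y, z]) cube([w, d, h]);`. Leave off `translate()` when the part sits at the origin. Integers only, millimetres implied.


// rung span = 369 - 2*40 = 289
// rung[k] z = 194 + k*298
translate([261, 122, 0]) cube([40, 33, 2128]);
translate([590, 122, 0]) cube([40, 33, 2128]);
translate([301, 122, 194]) cube([289, 33, 22]);
translate([301, 122, 492]) cube([289, 33, 22]);
translate([301, 122, 790]) cube([289, 33, 22]);
translate([301, 122, 1088]) cube([289, 33, 22]);
translate([301, 122, 1386]) cube([289, 33, 22]);
translate([301, 122, 1684]) cube([289, 33, 22]);
translate([301, 122, 1982]) cube([289, 33, 22]);


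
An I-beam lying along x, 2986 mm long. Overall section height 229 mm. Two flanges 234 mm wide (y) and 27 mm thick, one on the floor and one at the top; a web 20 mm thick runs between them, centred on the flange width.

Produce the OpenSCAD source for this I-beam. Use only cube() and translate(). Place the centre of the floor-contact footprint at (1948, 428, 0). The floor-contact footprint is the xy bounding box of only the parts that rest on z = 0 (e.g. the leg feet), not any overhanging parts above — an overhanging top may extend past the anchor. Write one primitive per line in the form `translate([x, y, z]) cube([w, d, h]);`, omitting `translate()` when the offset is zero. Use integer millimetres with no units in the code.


translate([455, 311, 0]) cube([2986, 234, 27]);
translate([455, 418, 27]) cube([2986, 20, 175]);
translate([455, 311, 202]) cube([2986, 234, 27]);


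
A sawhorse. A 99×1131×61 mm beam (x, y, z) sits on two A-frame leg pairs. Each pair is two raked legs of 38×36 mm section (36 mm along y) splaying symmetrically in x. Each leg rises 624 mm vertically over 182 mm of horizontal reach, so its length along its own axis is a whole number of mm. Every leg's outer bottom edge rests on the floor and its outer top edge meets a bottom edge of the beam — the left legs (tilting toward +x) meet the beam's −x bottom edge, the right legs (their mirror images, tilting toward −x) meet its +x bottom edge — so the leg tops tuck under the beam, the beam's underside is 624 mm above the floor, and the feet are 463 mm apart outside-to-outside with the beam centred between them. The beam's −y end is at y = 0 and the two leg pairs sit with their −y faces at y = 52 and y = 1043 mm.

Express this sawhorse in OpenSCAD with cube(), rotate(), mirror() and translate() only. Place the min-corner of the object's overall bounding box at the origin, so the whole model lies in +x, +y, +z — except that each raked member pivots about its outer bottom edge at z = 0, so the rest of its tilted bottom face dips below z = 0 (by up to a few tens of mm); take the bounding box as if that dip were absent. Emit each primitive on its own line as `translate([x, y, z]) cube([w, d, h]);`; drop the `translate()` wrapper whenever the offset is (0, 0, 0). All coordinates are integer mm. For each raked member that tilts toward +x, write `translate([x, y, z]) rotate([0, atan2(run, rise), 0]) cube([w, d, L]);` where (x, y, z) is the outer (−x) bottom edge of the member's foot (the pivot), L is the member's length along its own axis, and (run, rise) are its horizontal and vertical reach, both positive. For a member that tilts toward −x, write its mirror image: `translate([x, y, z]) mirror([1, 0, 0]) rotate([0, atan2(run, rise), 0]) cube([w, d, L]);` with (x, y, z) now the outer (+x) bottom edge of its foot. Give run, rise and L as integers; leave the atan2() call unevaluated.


translate([182, 0, 624]) cube([99, 1131, 61]);
translate([0, 52, 0]) rotate([0, atan2(182, 624), 0]) cube([38, 36, 650]);
translate([463, 52, 0]) mirror([1, 0, 0]) rotate([0, atan2(182, 624), 0]) cube([38, 36, 650]);
translate([0, 1043, 0]) rotate([0, atan2(182, 624), 0]) cube([38, 36, 650]);
translate([463, 1043, 0]) mirror([1, 0, 0]) rotate([0, atan2(182, 624), 0]) cube([38, 36, 650]);


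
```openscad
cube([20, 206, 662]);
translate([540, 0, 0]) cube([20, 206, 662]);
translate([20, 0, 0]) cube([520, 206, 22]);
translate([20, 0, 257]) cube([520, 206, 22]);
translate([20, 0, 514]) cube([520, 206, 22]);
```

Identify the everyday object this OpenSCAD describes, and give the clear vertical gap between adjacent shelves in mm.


A bookshelf. The clear shelf gap is 235 mm.

Two tall side panels with 3 horizontal boards between them — a bookshelf. The first two shelf undersides are at z = 0 and z = 257; with shelf thickness 22, the clear gap is 257 − 0 − 22 = 235 mm.


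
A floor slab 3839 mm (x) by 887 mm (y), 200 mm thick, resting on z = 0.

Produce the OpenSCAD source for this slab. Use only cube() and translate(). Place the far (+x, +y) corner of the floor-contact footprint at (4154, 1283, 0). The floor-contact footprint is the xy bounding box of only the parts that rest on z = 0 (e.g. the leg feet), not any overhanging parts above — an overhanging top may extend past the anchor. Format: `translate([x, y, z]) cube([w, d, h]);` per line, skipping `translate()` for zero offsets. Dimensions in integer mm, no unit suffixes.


translate([315, 396, 0]) cube([3839, 887, 200]);


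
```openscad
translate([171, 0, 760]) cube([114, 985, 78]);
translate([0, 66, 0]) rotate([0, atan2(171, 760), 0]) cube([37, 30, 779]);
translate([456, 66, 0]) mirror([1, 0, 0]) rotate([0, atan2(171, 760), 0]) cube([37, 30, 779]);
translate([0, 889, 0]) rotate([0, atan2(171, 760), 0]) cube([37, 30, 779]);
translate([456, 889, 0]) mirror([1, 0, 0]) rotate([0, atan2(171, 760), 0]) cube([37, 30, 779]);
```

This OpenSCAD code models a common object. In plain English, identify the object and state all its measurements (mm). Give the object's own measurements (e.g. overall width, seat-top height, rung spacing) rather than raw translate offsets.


A sawhorse. A 114×985×78 mm beam (x, y, z) sits on two A-frame leg pairs. Each pair is two raked legs of 37×30 mm section (30 mm along y) splaying symmetrically in x. Each leg rises 760 mm vertically over 171 mm of horizontal reach and is 779 mm long along its own axis. Every leg's outer bottom edge rests on the floor and its outer top edge meets a bottom edge of the beam — the left legs (tilting toward +x) meet the beam's −x bottom edge, the right legs (their mirror images, tilting toward −x) meet its +x bottom edge — so the leg tops tuck under the beam, the beam's underside is 760 mm above the floor, and the feet are 456 mm apart outside-to-outside with the beam centred between them. The two leg pairs are set in 66 mm from either end of the beam.


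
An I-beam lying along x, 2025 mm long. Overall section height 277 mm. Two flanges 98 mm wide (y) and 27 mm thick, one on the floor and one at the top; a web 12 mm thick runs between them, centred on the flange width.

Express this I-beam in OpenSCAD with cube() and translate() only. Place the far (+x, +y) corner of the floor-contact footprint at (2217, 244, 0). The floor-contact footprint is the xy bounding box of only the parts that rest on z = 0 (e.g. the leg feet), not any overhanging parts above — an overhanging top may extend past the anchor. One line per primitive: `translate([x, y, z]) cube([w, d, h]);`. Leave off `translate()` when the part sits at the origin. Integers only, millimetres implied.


translate([192, 146, 0]) cube([2025, 98, 27]);
translate([192, 189, 27]) cube([2025, 12, 223]);
translate([192, 146, 250]) cube([2025, 98, 27]);


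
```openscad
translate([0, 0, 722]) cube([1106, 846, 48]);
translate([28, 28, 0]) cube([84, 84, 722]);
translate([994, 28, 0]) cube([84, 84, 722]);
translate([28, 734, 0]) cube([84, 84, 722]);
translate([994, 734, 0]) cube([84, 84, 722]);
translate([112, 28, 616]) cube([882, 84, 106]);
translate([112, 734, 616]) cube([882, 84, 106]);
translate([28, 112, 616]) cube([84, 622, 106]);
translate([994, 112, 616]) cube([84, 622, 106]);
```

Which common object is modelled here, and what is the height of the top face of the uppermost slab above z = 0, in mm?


A table. The table height is 770 mm.

A 1106×846×48 slab sits at z = 722 on four 84 mm square posts — a table. The top surface is at 722 + 48 = 770 mm.


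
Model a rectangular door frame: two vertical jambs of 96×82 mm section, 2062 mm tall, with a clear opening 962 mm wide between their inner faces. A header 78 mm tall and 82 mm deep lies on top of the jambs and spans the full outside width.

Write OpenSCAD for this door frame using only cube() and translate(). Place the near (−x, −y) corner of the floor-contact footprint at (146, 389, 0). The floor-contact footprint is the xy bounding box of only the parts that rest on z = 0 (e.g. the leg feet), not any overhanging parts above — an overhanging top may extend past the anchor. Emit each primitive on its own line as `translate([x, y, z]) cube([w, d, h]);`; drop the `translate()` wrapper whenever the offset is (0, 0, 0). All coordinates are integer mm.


translate([146, 389, 0]) cube([96, 82, 2062]);
translate([1204, 389, 0]) cube([96, 82, 2062]);
translate([146, 389, 2062]) cube([1154, 82, 78]);


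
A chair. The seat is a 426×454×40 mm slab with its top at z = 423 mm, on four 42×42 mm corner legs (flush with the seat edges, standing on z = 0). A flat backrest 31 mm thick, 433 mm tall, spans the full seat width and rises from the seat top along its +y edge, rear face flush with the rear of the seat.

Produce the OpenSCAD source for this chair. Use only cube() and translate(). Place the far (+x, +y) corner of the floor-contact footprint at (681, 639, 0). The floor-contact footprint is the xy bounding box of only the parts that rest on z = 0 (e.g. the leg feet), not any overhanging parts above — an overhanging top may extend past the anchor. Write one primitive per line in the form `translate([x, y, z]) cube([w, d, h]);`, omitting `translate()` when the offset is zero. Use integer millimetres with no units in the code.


translate([255, 185, 383]) cube([426, 454, 40]);
translate([255, 185, 0]) cube([42, 42, 383]);
translate([639, 185, 0]) cube([42, 42, 383]);
translate([255, 597, 0]) cube([42, 42, 383]);
translate([639, 597, 0]) cube([42, 42, 383]);
translate([255, 608, 423]) cube([426, 31, 433]);


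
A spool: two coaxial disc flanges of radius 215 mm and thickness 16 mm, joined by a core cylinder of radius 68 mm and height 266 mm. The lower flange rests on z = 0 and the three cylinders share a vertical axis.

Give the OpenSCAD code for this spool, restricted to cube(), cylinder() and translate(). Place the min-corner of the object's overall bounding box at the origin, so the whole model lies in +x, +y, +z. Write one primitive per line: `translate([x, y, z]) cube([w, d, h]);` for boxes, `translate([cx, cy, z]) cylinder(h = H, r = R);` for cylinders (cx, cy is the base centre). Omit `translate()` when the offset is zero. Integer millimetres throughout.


translate([215, 215, 0]) cylinder(h = 16, r = 215);
translate([215, 215, 16]) cylinder(h = 266, r = 68);
translate([215, 215, 282]) cylinder(h = 16, r = 215);


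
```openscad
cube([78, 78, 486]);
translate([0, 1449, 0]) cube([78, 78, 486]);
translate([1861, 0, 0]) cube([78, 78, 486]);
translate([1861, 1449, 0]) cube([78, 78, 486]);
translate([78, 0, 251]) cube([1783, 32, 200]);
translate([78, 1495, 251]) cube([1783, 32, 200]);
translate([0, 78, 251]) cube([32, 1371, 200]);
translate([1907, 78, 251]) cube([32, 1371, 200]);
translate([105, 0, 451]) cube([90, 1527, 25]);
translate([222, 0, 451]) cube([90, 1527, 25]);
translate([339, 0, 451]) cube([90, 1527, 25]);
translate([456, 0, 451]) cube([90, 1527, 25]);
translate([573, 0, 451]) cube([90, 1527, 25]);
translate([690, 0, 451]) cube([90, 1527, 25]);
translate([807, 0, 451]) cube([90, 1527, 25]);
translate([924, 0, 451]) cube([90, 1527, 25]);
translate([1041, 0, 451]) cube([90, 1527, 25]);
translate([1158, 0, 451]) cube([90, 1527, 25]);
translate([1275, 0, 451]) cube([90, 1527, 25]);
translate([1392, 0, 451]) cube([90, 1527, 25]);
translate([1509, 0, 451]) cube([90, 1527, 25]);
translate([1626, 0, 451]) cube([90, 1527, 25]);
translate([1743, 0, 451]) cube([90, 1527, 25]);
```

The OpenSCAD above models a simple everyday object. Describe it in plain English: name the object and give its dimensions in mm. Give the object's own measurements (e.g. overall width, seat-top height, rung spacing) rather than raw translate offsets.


A bed frame 1939 mm long (x) by 1527 mm wide (y). Four 78×78 mm corner posts, 486 mm tall, at the corners of the footprint. Four rails of 32 mm thickness and 200 mm height run between adjacent posts with their undersides at z = 251 mm, their outer faces flush with the outside of the frame (the two x-running rails run between the posts' inner faces; the two y-running rails run between the posts' inner faces). 15 slats, each 90 mm wide (x) and 25 mm thick, lie across the top of the two x-running rails, running the full 1527 mm width of the frame in y; along x they sit between the end posts with a 27 mm gap after the −x posts and between neighbouring slats, leaving 28 mm before the +x posts.


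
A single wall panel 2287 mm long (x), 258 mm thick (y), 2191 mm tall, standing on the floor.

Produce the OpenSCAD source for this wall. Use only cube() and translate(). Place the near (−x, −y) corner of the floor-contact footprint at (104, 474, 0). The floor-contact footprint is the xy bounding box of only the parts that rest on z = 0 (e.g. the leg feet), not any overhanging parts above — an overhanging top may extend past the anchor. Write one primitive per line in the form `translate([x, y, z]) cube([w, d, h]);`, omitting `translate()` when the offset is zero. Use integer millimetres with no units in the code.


translate([104, 474, 0]) cube([2287, 258, 2191]);


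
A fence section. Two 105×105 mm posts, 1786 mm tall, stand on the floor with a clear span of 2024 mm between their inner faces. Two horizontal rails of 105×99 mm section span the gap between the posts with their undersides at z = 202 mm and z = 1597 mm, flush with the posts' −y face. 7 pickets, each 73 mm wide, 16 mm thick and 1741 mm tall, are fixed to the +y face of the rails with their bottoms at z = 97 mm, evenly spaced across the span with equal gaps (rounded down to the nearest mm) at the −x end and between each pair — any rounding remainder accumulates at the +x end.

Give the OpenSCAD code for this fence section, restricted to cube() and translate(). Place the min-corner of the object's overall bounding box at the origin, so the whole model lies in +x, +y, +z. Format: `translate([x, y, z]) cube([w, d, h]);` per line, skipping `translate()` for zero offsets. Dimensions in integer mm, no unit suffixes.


cube([105, 105, 1786]);
translate([2129, 0, 0]) cube([105, 105, 1786]);
translate([105, 0, 202]) cube([2024, 105, 99]);
translate([105, 0, 1597]) cube([2024, 105, 99]);
translate([294, 105, 97]) cube([73, 16, 1741]);
translate([556, 105, 97]) cube([73, 16, 1741]);
translate([818, 105, 97]) cube([73, 16, 1741]);
translate([1080, 105, 97]) cube([73, 16, 1741]);
translate([1342, 105, 97]) cube([73, 16, 1741]);
translate([1604, 105, 97]) cube([73, 16, 1741]);
translate([1866, 105, 97]) cube([73, 16, 1741]);


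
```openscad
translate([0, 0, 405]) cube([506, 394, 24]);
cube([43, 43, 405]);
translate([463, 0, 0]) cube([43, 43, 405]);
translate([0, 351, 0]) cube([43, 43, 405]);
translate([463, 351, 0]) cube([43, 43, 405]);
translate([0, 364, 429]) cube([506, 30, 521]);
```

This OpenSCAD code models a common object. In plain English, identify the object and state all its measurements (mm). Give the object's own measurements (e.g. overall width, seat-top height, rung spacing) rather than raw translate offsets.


A chair. The seat is a 506×394×24 mm slab with its top at z = 429 mm, on four 43×43 mm corner legs (flush with the seat edges, standing on z = 0). A flat backrest 30 mm thick, 521 mm tall, spans the full seat width and rises from the seat top along its +y edge, rear face flush with the rear of the seat.


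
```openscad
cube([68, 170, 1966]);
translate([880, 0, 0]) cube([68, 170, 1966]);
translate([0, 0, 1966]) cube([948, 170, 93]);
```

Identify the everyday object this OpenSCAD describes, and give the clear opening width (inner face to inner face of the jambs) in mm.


A door frame. The clear opening width is 812 mm.

Two 1966 mm tall posts with a header on top — a door frame. The left jamb is 68 mm wide at x = 0; the right jamb starts at x = 880. The clear opening is 880 − 68 = 812 mm.


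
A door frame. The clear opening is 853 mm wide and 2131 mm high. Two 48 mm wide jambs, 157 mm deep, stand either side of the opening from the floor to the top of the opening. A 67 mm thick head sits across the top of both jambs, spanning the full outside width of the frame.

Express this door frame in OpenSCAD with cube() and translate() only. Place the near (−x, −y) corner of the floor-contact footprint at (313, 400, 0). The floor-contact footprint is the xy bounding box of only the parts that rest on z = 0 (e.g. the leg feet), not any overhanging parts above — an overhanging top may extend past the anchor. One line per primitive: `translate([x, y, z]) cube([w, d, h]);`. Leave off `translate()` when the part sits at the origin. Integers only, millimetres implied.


translate([313, 400, 0]) cube([48, 157, 2131]);
translate([1214, 400, 0]) cube([48, 157, 2131]);
translate([313, 400, 2131]) cube([949, 157, 67]);


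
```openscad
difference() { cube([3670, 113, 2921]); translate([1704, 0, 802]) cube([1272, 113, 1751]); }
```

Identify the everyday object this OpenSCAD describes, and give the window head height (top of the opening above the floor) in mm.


A wall with a window opening. The window head height is 2553 mm.

A wall with a rectangular opening subtracted — a window. Sill at z = 802, opening 1751 mm tall, so the head is at 802 + 1751 = 2553 mm.


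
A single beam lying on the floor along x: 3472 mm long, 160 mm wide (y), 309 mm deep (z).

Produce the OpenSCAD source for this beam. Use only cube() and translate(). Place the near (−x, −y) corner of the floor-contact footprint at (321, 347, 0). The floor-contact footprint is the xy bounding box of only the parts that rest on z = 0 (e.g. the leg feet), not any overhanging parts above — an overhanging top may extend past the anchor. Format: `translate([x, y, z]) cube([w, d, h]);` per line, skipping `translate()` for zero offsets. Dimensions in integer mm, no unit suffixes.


translate([321, 347, 0]) cube([3472, 160, 309]);


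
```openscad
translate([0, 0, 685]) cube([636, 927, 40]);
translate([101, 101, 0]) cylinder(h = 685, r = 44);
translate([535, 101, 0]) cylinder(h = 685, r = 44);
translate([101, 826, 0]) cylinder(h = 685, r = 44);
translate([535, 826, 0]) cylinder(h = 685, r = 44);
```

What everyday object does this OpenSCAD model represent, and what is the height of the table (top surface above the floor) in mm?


A table. The table height is 725 mm.

A 636×927×40 slab sits at z = 685 on four Ø88 mm round legs — a table. The top surface is at 685 + 40 = 725 mm.
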